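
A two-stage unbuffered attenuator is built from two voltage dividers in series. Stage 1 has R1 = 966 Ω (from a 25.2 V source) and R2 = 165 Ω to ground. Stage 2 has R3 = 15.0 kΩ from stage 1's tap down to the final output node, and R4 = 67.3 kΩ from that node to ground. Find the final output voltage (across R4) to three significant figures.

Stage 2 presents R3+R4 = 82300 Ω as a load on stage 1's tap.
Stage 1's lower leg becomes R2‖(R3+R4) = 164.7 Ω, so V_mid = 25.2 × 164.7/1131 = 3.670 V.
Stage 2 is itself unloaded: V_out = V_mid × R4/(R3+R4) = 3.670 × 67300/82300 = 3.00 V.

V_out ≈ 3.00 V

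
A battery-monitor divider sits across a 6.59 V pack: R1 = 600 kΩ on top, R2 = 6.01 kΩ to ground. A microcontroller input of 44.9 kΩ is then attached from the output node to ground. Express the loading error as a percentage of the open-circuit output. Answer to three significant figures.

11.7 %

The divider's output (Thévenin) resistance is R1‖R2 = 5.950 kΩ.
Fractional drop under load = R_th/(R_th + R_L) = 5.950 / (5.950 + 44.9) = 0.1170.
So the output falls by 11.7 %.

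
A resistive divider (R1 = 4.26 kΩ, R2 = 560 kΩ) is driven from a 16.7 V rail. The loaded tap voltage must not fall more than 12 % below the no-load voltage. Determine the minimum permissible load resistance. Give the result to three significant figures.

R_L(min) ≈ 31.0 kΩ

Output resistance R_th = R1‖R2 = (4.26 × 560)/564.3 = 4.228 kΩ.
The fractional drop is R_th/(R_th + R_L); requiring this ≤ 0.120 gives R_L ≥ R_th(1/0.120 − 1) = 4.228 × 7.333 = 31.0 kΩ.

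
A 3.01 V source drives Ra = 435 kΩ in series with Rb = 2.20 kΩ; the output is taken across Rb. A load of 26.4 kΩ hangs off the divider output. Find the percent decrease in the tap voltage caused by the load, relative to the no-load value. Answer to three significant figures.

7.66 %

The divider's output (Thévenin) resistance is Ra‖Rb = 2.189 kΩ.
Fractional drop under load = R_th/(R_th + R_L) = 2.189 / (2.189 + 26.4) = 0.07657.
So the output falls by 7.66 %.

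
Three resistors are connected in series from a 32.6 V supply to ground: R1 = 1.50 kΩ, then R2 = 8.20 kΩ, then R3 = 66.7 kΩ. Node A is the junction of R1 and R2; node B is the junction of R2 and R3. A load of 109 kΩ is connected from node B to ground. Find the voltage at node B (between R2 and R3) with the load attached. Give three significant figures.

At node B, R3 is in parallel with the load: R3‖R_L = 41.38 kΩ.
Below node A the resistance is R2 + (R3‖R_L) = 49.58 kΩ, so V_A = 32.6 × 49.58/51.08 = 31.64 V.
Then V_B = V_A × (R3‖R_L)/(R2 + R3‖R_L) = 31.64 × 41.38/49.58 = 26.4 V.

V ≈ 26.4 V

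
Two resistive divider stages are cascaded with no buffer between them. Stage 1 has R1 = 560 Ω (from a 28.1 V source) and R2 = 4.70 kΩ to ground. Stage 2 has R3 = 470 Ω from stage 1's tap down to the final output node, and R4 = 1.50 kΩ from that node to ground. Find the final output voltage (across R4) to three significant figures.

V_out ≈ 15.2 V

Stage 2 presents R3+R4 = 1970 Ω as a load on stage 1's tap.
Stage 1's lower leg becomes R2‖(R3+R4) = 1388 Ω, so V_mid = 28.1 × 1388/1948 = 20.02 V.
Stage 2 is itself unloaded: V_out = V_mid × R4/(R3+R4) = 20.02 × 1500/1970 = 15.2 V.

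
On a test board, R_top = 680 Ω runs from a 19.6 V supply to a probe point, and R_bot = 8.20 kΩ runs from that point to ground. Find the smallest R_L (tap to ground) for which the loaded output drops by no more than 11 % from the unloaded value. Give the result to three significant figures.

R_L(min) ≈ 5.08 kΩ

Output resistance R_th = R_top‖R_bot = (680 × 8200)/8880 = 627.9 Ω.
The fractional drop is R_th/(R_th + R_L); requiring this ≤ 0.110 gives R_L ≥ R_th(1/0.110 − 1) = 627.9 × 8.091 = 5.08 kΩ.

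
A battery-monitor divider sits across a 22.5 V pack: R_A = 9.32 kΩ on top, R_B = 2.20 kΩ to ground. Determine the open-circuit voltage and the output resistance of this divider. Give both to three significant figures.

V_th = 4.30 V, R_th = 1.78 kΩ

V_th is the open-circuit tap voltage: 22.5 × 2.20/(9.32 + 2.20) = 4.30 V.
With the supply zeroed, R_A and R_B appear in parallel from the tap: R_th = R_A‖R_B = (9.32 × 2.20)/11.52 = 1.78 kΩ.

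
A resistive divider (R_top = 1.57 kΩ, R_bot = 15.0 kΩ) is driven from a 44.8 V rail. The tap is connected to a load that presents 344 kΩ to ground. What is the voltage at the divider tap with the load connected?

The load sits in parallel with R_bot: R_bot‖R_L = (15.0 × 344) / (15.0 + 344) = 14.37 kΩ.
V_out = 44.8 × 14.37 / (1.57 + 14.37) = 44.8 × 14.37/15.94 = 40.4 V.

V_out ≈ 40.4 V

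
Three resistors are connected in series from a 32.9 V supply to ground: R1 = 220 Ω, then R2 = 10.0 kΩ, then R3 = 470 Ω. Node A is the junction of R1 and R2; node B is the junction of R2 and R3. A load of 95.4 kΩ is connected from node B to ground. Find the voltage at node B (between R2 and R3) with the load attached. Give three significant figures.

At node B, R3 is in parallel with the load: R3‖R_L = 467.7 Ω.
Below node A the resistance is R2 + (R3‖R_L) = 10470 Ω, so V_A = 32.9 × 10470/10690 = 32.22 V.
Then V_B = V_A × (R3‖R_L)/(R2 + R3‖R_L) = 32.22 × 467.7/10470 = 1.44 V.

V ≈ 1.44 V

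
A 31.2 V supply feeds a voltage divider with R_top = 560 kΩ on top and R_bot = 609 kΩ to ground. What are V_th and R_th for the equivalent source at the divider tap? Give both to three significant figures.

V_th is the open-circuit tap voltage: 31.2 × 609/(560 + 609) = 16.3 V.
With the supply zeroed, R_top and R_bot appear in parallel from the tap: R_th = R_top‖R_bot = (560 × 609)/1169 = 292 kΩ.

V_th = 16.3 V, R_th = 292 kΩ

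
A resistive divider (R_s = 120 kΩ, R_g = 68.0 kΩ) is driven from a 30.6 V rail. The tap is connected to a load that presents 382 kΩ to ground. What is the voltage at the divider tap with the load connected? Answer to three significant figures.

The load sits in parallel with R_g: R_g‖R_L = (68.0 × 382) / (68.0 + 382) = 57.72 kΩ.
V_out = 30.6 × 57.72 / (120 + 57.72) = 30.6 × 57.72/177.7 = 9.94 V.

V_out ≈ 9.94 V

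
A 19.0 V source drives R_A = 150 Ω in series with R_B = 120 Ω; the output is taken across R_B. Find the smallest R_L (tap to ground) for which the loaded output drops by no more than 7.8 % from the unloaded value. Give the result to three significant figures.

R_L(min) ≈ 788 Ω

Output resistance R_th = R_A‖R_B = (150 × 120)/270.0 = 66.67 Ω.
The fractional drop is R_th/(R_th + R_L); requiring this ≤ 0.0780 gives R_L ≥ R_th(1/0.0780 − 1) = 66.67 × 11.82 = 788 Ω.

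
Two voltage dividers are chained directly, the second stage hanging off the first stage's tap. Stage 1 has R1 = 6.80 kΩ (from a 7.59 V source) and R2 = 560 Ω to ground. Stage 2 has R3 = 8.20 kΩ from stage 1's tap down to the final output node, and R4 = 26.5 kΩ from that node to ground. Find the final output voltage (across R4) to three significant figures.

V_out ≈ 0.435 V

Stage 2 presents R3+R4 = 34700 Ω as a load on stage 1's tap.
Stage 1's lower leg becomes R2‖(R3+R4) = 551.1 Ω, so V_mid = 7.59 × 551.1/7351 = 0.5690 V.
Stage 2 is itself unloaded: V_out = V_mid × R4/(R3+R4) = 0.5690 × 26500/34700 = 0.435 V.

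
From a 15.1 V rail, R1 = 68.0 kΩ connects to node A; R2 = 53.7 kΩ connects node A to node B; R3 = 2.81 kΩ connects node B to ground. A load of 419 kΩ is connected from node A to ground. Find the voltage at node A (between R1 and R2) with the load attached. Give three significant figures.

Below node A the series string R2+R3 = 56.51 kΩ sits in parallel with the 419 kΩ load: 49.79 kΩ.
V_A = 15.1 × 49.79/(68.0 + 49.79) = 6.38 V.

V ≈ 6.38 V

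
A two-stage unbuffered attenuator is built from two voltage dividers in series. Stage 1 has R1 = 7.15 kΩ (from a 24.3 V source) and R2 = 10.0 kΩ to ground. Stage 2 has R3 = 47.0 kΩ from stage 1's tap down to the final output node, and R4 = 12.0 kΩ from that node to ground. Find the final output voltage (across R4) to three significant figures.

Stage 2 presents R3+R4 = 59.00 kΩ as a load on stage 1's tap.
Stage 1's lower leg becomes R2‖(R3+R4) = 8.551 kΩ, so V_mid = 24.3 × 8.551/15.70 = 13.23 V.
Stage 2 is itself unloaded: V_out = V_mid × R4/(R3+R4) = 13.23 × 12.0/59.00 = 2.69 V.

V_out ≈ 2.69 V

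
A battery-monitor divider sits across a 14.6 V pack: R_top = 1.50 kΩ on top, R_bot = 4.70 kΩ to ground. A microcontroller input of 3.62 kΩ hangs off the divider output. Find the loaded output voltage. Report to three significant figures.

The load sits in parallel with R_bot: R_bot‖R_L = (4.70 × 3.62) / (4.70 + 3.62) = 2.045 kΩ.
V_out = 14.6 × 2.045 / (1.50 + 2.045) = 14.6 × 2.045/3.545 = 8.42 V.
(Unloaded it would have been 11.1 V.)

V_out ≈ 8.42 V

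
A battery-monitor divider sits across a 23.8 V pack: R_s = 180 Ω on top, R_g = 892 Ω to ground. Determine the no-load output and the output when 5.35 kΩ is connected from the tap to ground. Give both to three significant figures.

Open-circuit: V = 23.8 × 892/(180 + 892) = 19.8 V.
With the load, R_g becomes R_g‖R_L = 764.5 Ω, so V = 23.8 × 764.5/944.5 = 19.3 V.

Unloaded: 19.8 V; loaded: 19.3 V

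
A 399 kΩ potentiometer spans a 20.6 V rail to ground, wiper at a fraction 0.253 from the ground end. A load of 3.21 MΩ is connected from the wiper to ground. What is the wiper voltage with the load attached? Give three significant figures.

The wiper splits the pot into (1−α)R = 298.1 kΩ above and αR = 100.9 kΩ below.
Lower section ‖ load = 97.87 kΩ.
V_wiper = 20.6 × 97.87/(298.1 + 97.87) = 5.09 V.

V ≈ 5.09 V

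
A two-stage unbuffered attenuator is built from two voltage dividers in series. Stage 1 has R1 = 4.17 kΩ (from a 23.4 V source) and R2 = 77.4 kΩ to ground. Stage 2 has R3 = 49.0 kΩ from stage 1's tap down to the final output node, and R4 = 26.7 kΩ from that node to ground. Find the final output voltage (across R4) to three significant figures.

V_out ≈ 7.44 V

Stage 2 presents R3+R4 = 75.70 kΩ as a load on stage 1's tap.
Stage 1's lower leg becomes R2‖(R3+R4) = 38.27 kΩ, so V_mid = 23.4 × 38.27/42.44 = 21.10 V.
Stage 2 is itself unloaded: V_out = V_mid × R4/(R3+R4) = 21.10 × 26.7/75.70 = 7.44 V.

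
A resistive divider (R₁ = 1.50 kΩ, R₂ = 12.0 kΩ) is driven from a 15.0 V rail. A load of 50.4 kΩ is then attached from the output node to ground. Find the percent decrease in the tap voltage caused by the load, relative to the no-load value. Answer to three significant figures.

2.58 %

The divider's output (Thévenin) resistance is R₁‖R₂ = 1.333 kΩ.
Fractional drop under load = R_th/(R_th + R_L) = 1.333 / (1.333 + 50.4) = 0.02577.
So the output falls by 2.58 %.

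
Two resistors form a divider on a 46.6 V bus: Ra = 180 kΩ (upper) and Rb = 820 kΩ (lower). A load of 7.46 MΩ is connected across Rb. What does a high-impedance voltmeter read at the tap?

V_out ≈ 37.5 V

The load sits in parallel with Rb: Rb‖R_L = (820 × 7460) / (820 + 7460) = 738.8 kΩ.
V_out = 46.6 × 738.8 / (180 + 738.8) = 46.6 × 738.8/918.8 = 37.5 V.
(Unloaded it would have been 38.2 V.)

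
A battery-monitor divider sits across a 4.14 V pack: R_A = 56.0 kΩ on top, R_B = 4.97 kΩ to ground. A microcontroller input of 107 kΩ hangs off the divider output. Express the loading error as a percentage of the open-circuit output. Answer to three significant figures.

4.09 %

The divider's output (Thévenin) resistance is R_A‖R_B = 4.565 kΩ.
Fractional drop under load = R_th/(R_th + R_L) = 4.565 / (4.565 + 107) = 0.04092.
So the output falls by 4.09 %.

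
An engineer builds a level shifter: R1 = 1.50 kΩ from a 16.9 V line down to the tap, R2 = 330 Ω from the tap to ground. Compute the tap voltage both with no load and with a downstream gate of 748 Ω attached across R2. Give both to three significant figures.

Open-circuit: V = 16.9 × 330/(1500 + 330) = 3.05 V.
With the load, R2 becomes R2‖R_L = 229.0 Ω, so V = 16.9 × 229.0/1729 = 2.24 V.

Unloaded: 3.05 V; loaded: 2.24 V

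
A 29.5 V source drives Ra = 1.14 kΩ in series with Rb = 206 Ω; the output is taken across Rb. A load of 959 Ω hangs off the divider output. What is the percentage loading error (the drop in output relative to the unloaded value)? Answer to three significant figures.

The divider's output (Thévenin) resistance is Ra‖Rb = 174.5 Ω.
Fractional drop under load = R_th/(R_th + R_L) = 174.5 / (174.5 + 959) = 0.1539.
So the output falls by 15.4 %.

15.4 %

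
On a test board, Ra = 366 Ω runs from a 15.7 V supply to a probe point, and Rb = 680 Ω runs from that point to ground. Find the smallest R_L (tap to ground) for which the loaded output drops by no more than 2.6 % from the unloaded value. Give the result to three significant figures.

R_L(min) ≈ 8.91 kΩ

Output resistance R_th = Ra‖Rb = (366 × 680)/1046 = 237.9 Ω.
The fractional drop is R_th/(R_th + R_L); requiring this ≤ 0.0260 gives R_L ≥ R_th(1/0.0260 − 1) = 237.9 × 37.46 = 8.91 kΩ.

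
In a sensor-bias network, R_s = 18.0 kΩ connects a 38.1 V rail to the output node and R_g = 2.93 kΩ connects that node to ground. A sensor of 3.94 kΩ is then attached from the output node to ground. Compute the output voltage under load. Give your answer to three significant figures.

V_out ≈ 3.25 V

The load sits in parallel with R_g: R_g‖R_L = (2.93 × 3.94) / (2.93 + 3.94) = 1.680 kΩ.
V_out = 38.1 × 1.680 / (18.0 + 1.680) = 38.1 × 1.680/19.68 = 3.25 V.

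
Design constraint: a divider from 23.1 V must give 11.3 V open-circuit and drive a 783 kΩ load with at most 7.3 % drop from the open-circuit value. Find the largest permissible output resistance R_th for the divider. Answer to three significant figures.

Loading drop = R_th/(R_th + R_L) ≤ 0.0730, so R_th ≤ R_L · ε/(1−ε) = 783 kΩ × 0.0730/0.9270 = 61.7 kΩ.

R_th ≤ 61.7 kΩ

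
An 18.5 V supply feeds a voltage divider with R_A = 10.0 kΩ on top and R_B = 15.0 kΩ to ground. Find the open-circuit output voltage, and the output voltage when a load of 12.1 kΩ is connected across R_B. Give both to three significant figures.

Unloaded: 11.1 V; loaded: 7.42 V

Open-circuit: V = 18.5 × 15.0/(10.0 + 15.0) = 11.1 V.
With the load, R_B becomes R_B‖R_L = 6.697 kΩ, so V = 18.5 × 6.697/16.70 = 7.42 V.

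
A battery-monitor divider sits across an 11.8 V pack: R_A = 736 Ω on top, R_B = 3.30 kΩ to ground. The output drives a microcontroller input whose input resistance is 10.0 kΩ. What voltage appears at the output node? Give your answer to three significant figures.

The load sits in parallel with R_B: R_B‖R_L = (3300 × 10000) / (3300 + 10000) = 2481 Ω.
V_out = 11.8 × 2481 / (736 + 2481) = 11.8 × 2481/3217 = 9.10 V.

V_out ≈ 9.10 V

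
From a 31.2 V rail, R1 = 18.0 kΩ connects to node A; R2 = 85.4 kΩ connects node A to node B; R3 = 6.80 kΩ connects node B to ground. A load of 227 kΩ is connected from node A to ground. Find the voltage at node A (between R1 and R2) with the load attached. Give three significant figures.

V ≈ 24.5 V

Below node A the series string R2+R3 = 92.20 kΩ sits in parallel with the 227 kΩ load: 65.57 kΩ.
V_A = 31.2 × 65.57/(18.0 + 65.57) = 24.5 V.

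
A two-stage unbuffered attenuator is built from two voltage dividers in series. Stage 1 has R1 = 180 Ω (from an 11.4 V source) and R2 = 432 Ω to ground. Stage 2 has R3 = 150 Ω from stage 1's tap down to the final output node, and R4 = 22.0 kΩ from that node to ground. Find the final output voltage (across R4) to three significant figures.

Stage 2 presents R3+R4 = 22150 Ω as a load on stage 1's tap.
Stage 1's lower leg becomes R2‖(R3+R4) = 423.7 Ω, so V_mid = 11.4 × 423.7/603.7 = 8.001 V.
Stage 2 is itself unloaded: V_out = V_mid × R4/(R3+R4) = 8.001 × 22000/22150 = 7.95 V.

V_out ≈ 7.95 V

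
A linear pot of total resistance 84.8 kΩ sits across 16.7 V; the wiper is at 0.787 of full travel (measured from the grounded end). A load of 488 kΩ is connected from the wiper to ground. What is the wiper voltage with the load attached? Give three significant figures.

The wiper splits the pot into (1−α)R = 18.06 kΩ above and αR = 66.74 kΩ below.
Lower section ‖ load = 58.71 kΩ.
V_wiper = 16.7 × 58.71/(18.06 + 58.71) = 12.8 V.

V ≈ 12.8 V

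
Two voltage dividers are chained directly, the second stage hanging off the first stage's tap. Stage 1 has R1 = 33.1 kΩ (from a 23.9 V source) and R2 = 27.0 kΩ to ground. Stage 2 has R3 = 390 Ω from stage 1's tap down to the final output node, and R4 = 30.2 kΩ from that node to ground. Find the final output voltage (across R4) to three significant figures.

V_out ≈ 7.13 V

Stage 2 presents R3+R4 = 30590 Ω as a load on stage 1's tap.
Stage 1's lower leg becomes R2‖(R3+R4) = 14340 Ω, so V_mid = 23.9 × 14340/47440 = 7.225 V.
Stage 2 is itself unloaded: V_out = V_mid × R4/(R3+R4) = 7.225 × 30200/30590 = 7.13 V.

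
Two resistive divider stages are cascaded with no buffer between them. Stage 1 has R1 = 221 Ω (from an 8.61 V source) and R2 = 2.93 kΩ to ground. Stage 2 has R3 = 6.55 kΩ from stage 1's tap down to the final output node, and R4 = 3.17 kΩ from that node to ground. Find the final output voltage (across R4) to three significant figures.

Stage 2 presents R3+R4 = 9720 Ω as a load on stage 1's tap.
Stage 1's lower leg becomes R2‖(R3+R4) = 2251 Ω, so V_mid = 8.61 × 2251/2472 = 7.840 V.
Stage 2 is itself unloaded: V_out = V_mid × R4/(R3+R4) = 7.840 × 3170/9720 = 2.56 V.

V_out ≈ 2.56 V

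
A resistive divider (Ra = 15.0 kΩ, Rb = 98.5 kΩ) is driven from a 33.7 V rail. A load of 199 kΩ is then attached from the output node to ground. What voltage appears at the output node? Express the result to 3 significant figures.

The load sits in parallel with Rb: Rb‖R_L = (98.5 × 199) / (98.5 + 199) = 65.89 kΩ.
V_out = 33.7 × 65.89 / (15.0 + 65.89) = 33.7 × 65.89/80.89 = 27.5 V.
(Unloaded it would have been 29.2 V.)

V_out ≈ 27.5 V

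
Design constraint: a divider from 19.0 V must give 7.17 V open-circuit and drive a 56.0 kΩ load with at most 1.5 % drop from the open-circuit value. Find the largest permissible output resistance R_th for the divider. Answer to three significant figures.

R_th ≤ 853 Ω

Loading drop = R_th/(R_th + R_L) ≤ 0.0150, so R_th ≤ R_L · ε/(1−ε) = 56.0 kΩ × 0.0150/0.9850 = 853 Ω.
(Any R1, R2 with R2/(R1+R2) = 0.377 and R1‖R2 ≤ 853 Ω will meet the spec.)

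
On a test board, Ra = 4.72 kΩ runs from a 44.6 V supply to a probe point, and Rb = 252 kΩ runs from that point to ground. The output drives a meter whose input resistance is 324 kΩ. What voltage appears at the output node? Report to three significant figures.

V_out ≈ 43.2 V

The load sits in parallel with Rb: Rb‖R_L = (252 × 324) / (252 + 324) = 141.8 kΩ.
V_out = 44.6 × 141.8 / (4.72 + 141.8) = 44.6 × 141.8/146.5 = 43.2 V.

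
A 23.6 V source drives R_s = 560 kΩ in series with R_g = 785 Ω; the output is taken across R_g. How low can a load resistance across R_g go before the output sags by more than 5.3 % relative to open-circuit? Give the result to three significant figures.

Output resistance R_th = R_s‖R_g = (560000 × 785)/560800 = 783.9 Ω.
The fractional drop is R_th/(R_th + R_L); requiring this ≤ 0.0530 gives R_L ≥ R_th(1/0.0530 − 1) = 783.9 × 17.87 = 14.0 kΩ.

R_L(min) ≈ 14.0 kΩ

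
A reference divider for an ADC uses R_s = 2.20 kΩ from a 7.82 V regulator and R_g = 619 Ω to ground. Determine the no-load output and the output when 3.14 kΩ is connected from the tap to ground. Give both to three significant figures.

Unloaded: 1.72 V; loaded: 1.49 V

Open-circuit: V = 7.82 × 619/(2200 + 619) = 1.72 V.
With the load, R_g becomes R_g‖R_L = 517.1 Ω, so V = 7.82 × 517.1/2717 = 1.49 V.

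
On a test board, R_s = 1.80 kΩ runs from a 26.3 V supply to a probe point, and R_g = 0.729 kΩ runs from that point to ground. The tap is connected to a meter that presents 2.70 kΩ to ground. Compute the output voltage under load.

V_out ≈ 6.36 V

The load sits in parallel with R_g: R_g‖R_L = (729 × 2700) / (729 + 2700) = 574.0 Ω.
V_out = 26.3 × 574.0 / (1800 + 574.0) = 26.3 × 574.0/2374 = 6.36 V.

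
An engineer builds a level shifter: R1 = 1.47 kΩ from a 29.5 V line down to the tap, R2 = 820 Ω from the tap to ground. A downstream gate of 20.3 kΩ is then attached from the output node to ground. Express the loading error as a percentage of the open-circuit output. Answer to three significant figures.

2.53 %

The divider's output (Thévenin) resistance is R1‖R2 = 526.4 Ω.
Fractional drop under load = R_th/(R_th + R_L) = 526.4 / (526.4 + 20300) = 0.02527.
So the output falls by 2.53 %.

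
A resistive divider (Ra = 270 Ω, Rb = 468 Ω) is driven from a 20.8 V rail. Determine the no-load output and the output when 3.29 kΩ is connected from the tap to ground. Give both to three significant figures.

Open-circuit: V = 20.8 × 468/(270 + 468) = 13.2 V.
With the load, Rb becomes Rb‖R_L = 409.7 Ω, so V = 20.8 × 409.7/679.7 = 12.5 V.

Unloaded: 13.2 V; loaded: 12.5 V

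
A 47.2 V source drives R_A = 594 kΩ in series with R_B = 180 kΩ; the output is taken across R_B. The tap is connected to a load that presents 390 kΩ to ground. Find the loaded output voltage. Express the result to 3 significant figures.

V_out ≈ 8.11 V

The load sits in parallel with R_B: R_B‖R_L = (180 × 390) / (180 + 390) = 123.2 kΩ.
V_out = 47.2 × 123.2 / (594 + 123.2) = 47.2 × 123.2/717.2 = 8.11 V.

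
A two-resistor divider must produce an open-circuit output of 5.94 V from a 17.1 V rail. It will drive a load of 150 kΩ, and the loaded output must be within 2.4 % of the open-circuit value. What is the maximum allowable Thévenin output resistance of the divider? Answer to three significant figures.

Loading drop = R_th/(R_th + R_L) ≤ 0.0240, so R_th ≤ R_L · ε/(1−ε) = 150 kΩ × 0.0240/0.9760 = 3.69 kΩ.
(Any R1, R2 with R2/(R1+R2) = 0.347 and R1‖R2 ≤ 3.69 kΩ will meet the spec.)

R_th ≤ 3.69 kΩ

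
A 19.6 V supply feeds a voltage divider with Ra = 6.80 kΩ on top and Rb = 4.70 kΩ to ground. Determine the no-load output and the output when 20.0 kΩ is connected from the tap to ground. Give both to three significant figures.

Open-circuit: V = 19.6 × 4.70/(6.80 + 4.70) = 8.01 V.
With the load, Rb becomes Rb‖R_L = 3.806 kΩ, so V = 19.6 × 3.806/10.61 = 7.03 V.

Unloaded: 8.01 V; loaded: 7.03 V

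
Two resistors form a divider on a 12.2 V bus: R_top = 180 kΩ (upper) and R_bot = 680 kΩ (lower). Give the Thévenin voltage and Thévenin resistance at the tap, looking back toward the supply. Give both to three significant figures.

V_th is the open-circuit tap voltage: 12.2 × 680/(180 + 680) = 9.65 V.
With the supply zeroed, R_top and R_bot appear in parallel from the tap: R_th = R_top‖R_bot = (180 × 680)/860.0 = 142 kΩ.

V_th = 9.65 V, R_th = 142 kΩ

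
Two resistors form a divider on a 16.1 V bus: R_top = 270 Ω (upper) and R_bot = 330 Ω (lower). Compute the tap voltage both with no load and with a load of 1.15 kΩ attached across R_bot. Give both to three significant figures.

Open-circuit: V = 16.1 × 330/(270 + 330) = 8.86 V.
With the load, R_bot becomes R_bot‖R_L = 256.4 Ω, so V = 16.1 × 256.4/526.4 = 7.84 V.

Unloaded: 8.86 V; loaded: 7.84 V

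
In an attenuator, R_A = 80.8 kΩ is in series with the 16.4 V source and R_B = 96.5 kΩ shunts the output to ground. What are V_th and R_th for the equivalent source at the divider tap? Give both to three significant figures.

V_th = 8.93 V, R_th = 44.0 kΩ

V_th is the open-circuit tap voltage: 16.4 × 96.5/(80.8 + 96.5) = 8.93 V.
With the supply zeroed, R_A and R_B appear in parallel from the tap: R_th = R_A‖R_B = (80.8 × 96.5)/177.3 = 44.0 kΩ.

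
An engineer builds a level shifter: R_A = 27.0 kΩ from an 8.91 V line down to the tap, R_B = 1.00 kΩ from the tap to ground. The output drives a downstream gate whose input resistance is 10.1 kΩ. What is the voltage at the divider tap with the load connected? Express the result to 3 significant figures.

V_out ≈ 0.290 V

The load sits in parallel with R_B: R_B‖R_L = (1.00 × 10.1) / (1.00 + 10.1) = 0.9099 kΩ.
V_out = 8.91 × 0.9099 / (27.0 + 0.9099) = 8.91 × 0.9099/27.91 = 0.290 V.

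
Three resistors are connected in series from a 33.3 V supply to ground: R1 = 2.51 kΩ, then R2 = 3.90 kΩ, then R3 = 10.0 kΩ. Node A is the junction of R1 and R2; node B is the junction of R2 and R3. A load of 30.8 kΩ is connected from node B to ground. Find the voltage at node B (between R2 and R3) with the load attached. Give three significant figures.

At node B, R3 is in parallel with the load: R3‖R_L = 7.549 kΩ.
Below node A the resistance is R2 + (R3‖R_L) = 11.45 kΩ, so V_A = 33.3 × 11.45/13.96 = 27.31 V.
Then V_B = V_A × (R3‖R_L)/(R2 + R3‖R_L) = 27.31 × 7.549/11.45 = 18.0 V.

V ≈ 18.0 V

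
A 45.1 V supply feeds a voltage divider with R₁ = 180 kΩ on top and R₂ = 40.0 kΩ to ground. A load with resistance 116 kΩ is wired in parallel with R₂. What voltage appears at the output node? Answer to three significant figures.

V_out ≈ 6.40 V

The load sits in parallel with R₂: R₂‖R_L = (40.0 × 116) / (40.0 + 116) = 29.74 kΩ.
V_out = 45.1 × 29.74 / (180 + 29.74) = 45.1 × 29.74/209.7 = 6.40 V.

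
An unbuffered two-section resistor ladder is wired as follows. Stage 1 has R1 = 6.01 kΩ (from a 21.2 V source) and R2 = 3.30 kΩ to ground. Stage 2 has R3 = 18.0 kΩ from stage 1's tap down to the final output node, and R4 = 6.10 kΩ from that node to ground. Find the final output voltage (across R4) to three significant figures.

Stage 2 presents R3+R4 = 24.10 kΩ as a load on stage 1's tap.
Stage 1's lower leg becomes R2‖(R3+R4) = 2.903 kΩ, so V_mid = 21.2 × 2.903/8.913 = 6.904 V.
Stage 2 is itself unloaded: V_out = V_mid × R4/(R3+R4) = 6.904 × 6.10/24.10 = 1.75 V.

V_out ≈ 1.75 V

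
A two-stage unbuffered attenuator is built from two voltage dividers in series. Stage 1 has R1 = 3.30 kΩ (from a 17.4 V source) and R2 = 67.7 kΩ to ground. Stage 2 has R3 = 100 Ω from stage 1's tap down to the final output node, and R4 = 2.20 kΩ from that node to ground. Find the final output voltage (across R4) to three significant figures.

Stage 2 presents R3+R4 = 2300 Ω as a load on stage 1's tap.
Stage 1's lower leg becomes R2‖(R3+R4) = 2224 Ω, so V_mid = 17.4 × 2224/5524 = 7.006 V.
Stage 2 is itself unloaded: V_out = V_mid × R4/(R3+R4) = 7.006 × 2200/2300 = 6.70 V.

V_out ≈ 6.70 V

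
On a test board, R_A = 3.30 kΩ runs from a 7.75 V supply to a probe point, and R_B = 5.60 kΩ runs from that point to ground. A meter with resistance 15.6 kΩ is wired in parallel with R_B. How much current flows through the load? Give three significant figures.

I_L ≈ 0.276 mA

R_B‖R_L = 4.121 kΩ; V_out = 7.75 × 4.121/7.421 = 4.304 V.
I_L = V_out / R_L = 4.304 / 15.6 kΩ = 0.276 mA.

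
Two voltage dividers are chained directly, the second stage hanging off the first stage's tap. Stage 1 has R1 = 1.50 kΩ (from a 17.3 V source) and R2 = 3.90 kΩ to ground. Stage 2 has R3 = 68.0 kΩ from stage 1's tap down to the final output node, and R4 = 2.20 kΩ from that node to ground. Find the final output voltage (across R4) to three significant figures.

V_out ≈ 0.386 V

Stage 2 presents R3+R4 = 70.20 kΩ as a load on stage 1's tap.
Stage 1's lower leg becomes R2‖(R3+R4) = 3.695 kΩ, so V_mid = 17.3 × 3.695/5.195 = 12.30 V.
Stage 2 is itself unloaded: V_out = V_mid × R4/(R3+R4) = 12.30 × 2.20/70.20 = 0.386 V.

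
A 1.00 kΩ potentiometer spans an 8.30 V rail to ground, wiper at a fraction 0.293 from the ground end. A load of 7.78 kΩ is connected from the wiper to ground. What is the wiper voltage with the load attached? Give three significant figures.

The wiper splits the pot into (1−α)R = 707.0 Ω above and αR = 293.0 Ω below.
Lower section ‖ load = 282.4 Ω.
V_wiper = 8.30 × 282.4/(707.0 + 282.4) = 2.37 V.

V ≈ 2.37 V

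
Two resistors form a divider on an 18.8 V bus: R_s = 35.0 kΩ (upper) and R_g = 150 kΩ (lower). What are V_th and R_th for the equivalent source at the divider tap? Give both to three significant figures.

V_th = 15.2 V, R_th = 28.4 kΩ

V_th is the open-circuit tap voltage: 18.8 × 150/(35.0 + 150) = 15.2 V.
With the supply zeroed, R_s and R_g appear in parallel from the tap: R_th = R_s‖R_g = (35.0 × 150)/185.0 = 28.4 kΩ.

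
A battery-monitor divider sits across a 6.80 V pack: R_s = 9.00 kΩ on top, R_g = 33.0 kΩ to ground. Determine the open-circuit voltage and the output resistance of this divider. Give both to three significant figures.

V_th = 5.34 V, R_th = 7.07 kΩ

V_th is the open-circuit tap voltage: 6.80 × 33.0/(9.00 + 33.0) = 5.34 V.
With the supply zeroed, R_s and R_g appear in parallel from the tap: R_th = R_s‖R_g = (9.00 × 33.0)/42.00 = 7.07 kΩ.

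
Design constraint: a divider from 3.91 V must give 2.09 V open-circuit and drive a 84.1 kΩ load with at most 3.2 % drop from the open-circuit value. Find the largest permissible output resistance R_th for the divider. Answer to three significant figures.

R_th ≤ 2.78 kΩ

Loading drop = R_th/(R_th + R_L) ≤ 0.0320, so R_th ≤ R_L · ε/(1−ε) = 84.1 kΩ × 0.0320/0.9680 = 2.78 kΩ.
(Any R1, R2 with R2/(R1+R2) = 0.535 and R1‖R2 ≤ 2.78 kΩ will meet the spec.)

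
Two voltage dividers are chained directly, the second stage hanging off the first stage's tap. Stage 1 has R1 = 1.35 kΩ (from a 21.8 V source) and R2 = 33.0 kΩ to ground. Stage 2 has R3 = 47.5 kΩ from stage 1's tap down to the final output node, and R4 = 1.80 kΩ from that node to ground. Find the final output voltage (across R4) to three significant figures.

Stage 2 presents R3+R4 = 49.30 kΩ as a load on stage 1's tap.
Stage 1's lower leg becomes R2‖(R3+R4) = 19.77 kΩ, so V_mid = 21.8 × 19.77/21.12 = 20.41 V.
Stage 2 is itself unloaded: V_out = V_mid × R4/(R3+R4) = 20.41 × 1.80/49.30 = 0.745 V.

V_out ≈ 0.745 V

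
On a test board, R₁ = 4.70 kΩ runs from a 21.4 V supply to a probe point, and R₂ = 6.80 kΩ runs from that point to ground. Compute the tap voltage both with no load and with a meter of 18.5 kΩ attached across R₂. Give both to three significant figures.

Open-circuit: V = 21.4 × 6.80/(4.70 + 6.80) = 12.7 V.
With the load, R₂ becomes R₂‖R_L = 4.972 kΩ, so V = 21.4 × 4.972/9.672 = 11.0 V.

Unloaded: 12.7 V; loaded: 11.0 V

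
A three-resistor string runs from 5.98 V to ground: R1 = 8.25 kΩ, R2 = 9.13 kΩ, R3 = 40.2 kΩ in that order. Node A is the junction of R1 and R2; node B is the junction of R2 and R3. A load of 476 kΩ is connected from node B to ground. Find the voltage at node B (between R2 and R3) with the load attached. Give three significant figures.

V ≈ 4.07 V

At node B, R3 is in parallel with the load: R3‖R_L = 37.07 kΩ.
Below node A the resistance is R2 + (R3‖R_L) = 46.20 kΩ, so V_A = 5.98 × 46.20/54.45 = 5.074 V.
Then V_B = V_A × (R3‖R_L)/(R2 + R3‖R_L) = 5.074 × 37.07/46.20 = 4.07 V.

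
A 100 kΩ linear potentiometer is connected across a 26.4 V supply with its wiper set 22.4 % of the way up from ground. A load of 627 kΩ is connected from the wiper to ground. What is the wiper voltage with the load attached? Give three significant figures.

V ≈ 5.75 V

The wiper splits the pot into (1−α)R = 77.60 kΩ above and αR = 22.40 kΩ below.
Lower section ‖ load = 21.63 kΩ.
V_wiper = 26.4 × 21.63/(77.60 + 21.63) = 5.75 V.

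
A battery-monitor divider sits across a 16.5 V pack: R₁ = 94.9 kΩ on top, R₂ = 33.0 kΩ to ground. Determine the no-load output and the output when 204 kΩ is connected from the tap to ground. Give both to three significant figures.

Open-circuit: V = 16.5 × 33.0/(94.9 + 33.0) = 4.26 V.
With the load, R₂ becomes R₂‖R_L = 28.41 kΩ, so V = 16.5 × 28.41/123.3 = 3.80 V.

Unloaded: 4.26 V; loaded: 3.80 V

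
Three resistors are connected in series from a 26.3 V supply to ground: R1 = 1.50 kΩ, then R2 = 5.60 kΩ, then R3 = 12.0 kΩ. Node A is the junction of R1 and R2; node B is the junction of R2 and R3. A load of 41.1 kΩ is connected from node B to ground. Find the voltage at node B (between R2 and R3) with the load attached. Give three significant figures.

V ≈ 14.9 V

At node B, R3 is in parallel with the load: R3‖R_L = 9.288 kΩ.
Below node A the resistance is R2 + (R3‖R_L) = 14.89 kΩ, so V_A = 26.3 × 14.89/16.39 = 23.89 V.
Then V_B = V_A × (R3‖R_L)/(R2 + R3‖R_L) = 23.89 × 9.288/14.89 = 14.9 V.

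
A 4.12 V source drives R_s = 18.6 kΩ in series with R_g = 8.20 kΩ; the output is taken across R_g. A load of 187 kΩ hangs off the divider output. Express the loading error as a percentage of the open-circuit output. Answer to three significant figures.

2.95 %

The divider's output (Thévenin) resistance is R_s‖R_g = 5.691 kΩ.
Fractional drop under load = R_th/(R_th + R_L) = 5.691 / (5.691 + 187) = 0.02953.
So the output falls by 2.95 %.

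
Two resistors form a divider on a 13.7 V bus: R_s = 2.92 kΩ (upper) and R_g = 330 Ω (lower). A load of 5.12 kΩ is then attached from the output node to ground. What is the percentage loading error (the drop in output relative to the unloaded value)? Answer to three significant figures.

5.47 %

The divider's output (Thévenin) resistance is R_s‖R_g = 296.5 Ω.
Fractional drop under load = R_th/(R_th + R_L) = 296.5 / (296.5 + 5120) = 0.05474.
So the output falls by 5.47 %.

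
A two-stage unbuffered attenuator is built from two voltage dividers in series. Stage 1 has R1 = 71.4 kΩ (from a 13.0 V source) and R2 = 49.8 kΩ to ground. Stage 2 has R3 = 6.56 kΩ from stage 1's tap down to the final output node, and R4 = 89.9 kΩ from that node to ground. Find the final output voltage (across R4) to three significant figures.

V_out ≈ 3.82 V

Stage 2 presents R3+R4 = 96.46 kΩ as a load on stage 1's tap.
Stage 1's lower leg becomes R2‖(R3+R4) = 32.84 kΩ, so V_mid = 13.0 × 32.84/104.2 = 4.096 V.
Stage 2 is itself unloaded: V_out = V_mid × R4/(R3+R4) = 4.096 × 89.9/96.46 = 3.82 V.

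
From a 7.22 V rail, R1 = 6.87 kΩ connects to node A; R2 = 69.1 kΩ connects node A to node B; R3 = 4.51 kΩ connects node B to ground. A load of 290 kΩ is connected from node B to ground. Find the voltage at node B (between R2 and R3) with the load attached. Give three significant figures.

V ≈ 0.399 V

At node B, R3 is in parallel with the load: R3‖R_L = 4.441 kΩ.
Below node A the resistance is R2 + (R3‖R_L) = 73.54 kΩ, so V_A = 7.22 × 73.54/80.41 = 6.603 V.
Then V_B = V_A × (R3‖R_L)/(R2 + R3‖R_L) = 6.603 × 4.441/73.54 = 0.399 V.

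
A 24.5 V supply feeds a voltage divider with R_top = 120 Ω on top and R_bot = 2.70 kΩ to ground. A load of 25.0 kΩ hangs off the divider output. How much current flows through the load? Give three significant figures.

R_bot‖R_L = 2437 Ω; V_out = 24.5 × 2437/2557 = 23.35 V.
I_L = V_out / R_L = 23.35 / 25.0 kΩ = 0.934 mA.

I_L ≈ 0.934 mA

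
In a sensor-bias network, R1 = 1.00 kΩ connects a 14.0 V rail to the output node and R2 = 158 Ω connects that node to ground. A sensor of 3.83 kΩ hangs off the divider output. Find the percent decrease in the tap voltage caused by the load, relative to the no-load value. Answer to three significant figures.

3.44 %

The divider's output (Thévenin) resistance is R1‖R2 = 136.4 Ω.
Fractional drop under load = R_th/(R_th + R_L) = 136.4 / (136.4 + 3830) = 0.03440.
So the output falls by 3.44 %.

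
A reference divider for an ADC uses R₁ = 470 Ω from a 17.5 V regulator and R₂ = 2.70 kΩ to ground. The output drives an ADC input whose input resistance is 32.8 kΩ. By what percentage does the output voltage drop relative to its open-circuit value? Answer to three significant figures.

1.21 %

The divider's output (Thévenin) resistance is R₁‖R₂ = 400.3 Ω.
Fractional drop under load = R_th/(R_th + R_L) = 400.3 / (400.3 + 32800) = 0.01206.
So the output falls by 1.21 %.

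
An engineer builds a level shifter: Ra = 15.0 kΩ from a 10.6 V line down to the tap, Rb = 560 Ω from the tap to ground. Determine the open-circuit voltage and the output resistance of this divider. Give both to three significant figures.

V_th is the open-circuit tap voltage: 10.6 × 560/(15000 + 560) = 0.381 V.
With the supply zeroed, Ra and Rb appear in parallel from the tap: R_th = Ra‖Rb = (15000 × 560)/15560 = 540 Ω.

V_th = 0.381 V, R_th = 540 Ω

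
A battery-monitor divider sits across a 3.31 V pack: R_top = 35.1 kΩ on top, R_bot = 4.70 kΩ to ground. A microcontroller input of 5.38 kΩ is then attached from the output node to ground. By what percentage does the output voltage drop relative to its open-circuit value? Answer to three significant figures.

Unloaded V = 3.31 × 4.70/39.80 = 0.3909 V.
Loaded: R_bot‖R_L = 2.509 kΩ, giving V = 3.31 × 2.509/37.61 = 0.2208 V.
Drop = (0.3909 − 0.2208) / 0.3909 = 43.5 %.

43.5 %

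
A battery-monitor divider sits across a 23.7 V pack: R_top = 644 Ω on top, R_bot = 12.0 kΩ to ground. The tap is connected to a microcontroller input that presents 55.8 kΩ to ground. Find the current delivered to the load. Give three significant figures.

I_L ≈ 0.399 mA

R_bot‖R_L = 9876 Ω; V_out = 23.7 × 9876/10520 = 22.25 V.
I_L = V_out / R_L = 22.25 / 55.8 kΩ = 0.399 mA.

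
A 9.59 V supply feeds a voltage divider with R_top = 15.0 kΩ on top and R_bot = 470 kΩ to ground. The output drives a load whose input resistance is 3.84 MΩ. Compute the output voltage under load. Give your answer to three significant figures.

V_out ≈ 9.26 V

The load sits in parallel with R_bot: R_bot‖R_L = (470 × 3840) / (470 + 3840) = 418.7 kΩ.
V_out = 9.59 × 418.7 / (15.0 + 418.7) = 9.59 × 418.7/433.7 = 9.26 V.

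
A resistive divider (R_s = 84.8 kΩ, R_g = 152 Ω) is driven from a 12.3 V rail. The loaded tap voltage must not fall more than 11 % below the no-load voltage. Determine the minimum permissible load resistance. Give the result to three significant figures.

R_L(min) ≈ 1.23 kΩ

Output resistance R_th = R_s‖R_g = (84800 × 152)/84950 = 151.7 Ω.
The fractional drop is R_th/(R_th + R_L); requiring this ≤ 0.110 gives R_L ≥ R_th(1/0.110 − 1) = 151.7 × 8.091 = 1.23 kΩ.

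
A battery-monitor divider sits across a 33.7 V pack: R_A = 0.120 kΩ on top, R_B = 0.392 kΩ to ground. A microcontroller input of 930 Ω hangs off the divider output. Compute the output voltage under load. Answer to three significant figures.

V_out ≈ 23.5 V

The load sits in parallel with R_B: R_B‖R_L = (392 × 930) / (392 + 930) = 275.8 Ω.
V_out = 33.7 × 275.8 / (120 + 275.8) = 33.7 × 275.8/395.8 = 23.5 V.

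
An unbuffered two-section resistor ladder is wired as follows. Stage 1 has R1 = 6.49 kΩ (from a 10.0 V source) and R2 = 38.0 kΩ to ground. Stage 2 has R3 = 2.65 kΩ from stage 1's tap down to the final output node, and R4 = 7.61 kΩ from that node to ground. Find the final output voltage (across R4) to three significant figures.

V_out ≈ 4.11 V

Stage 2 presents R3+R4 = 10.26 kΩ as a load on stage 1's tap.
Stage 1's lower leg becomes R2‖(R3+R4) = 8.079 kΩ, so V_mid = 10.0 × 8.079/14.57 = 5.545 V.
Stage 2 is itself unloaded: V_out = V_mid × R4/(R3+R4) = 5.545 × 7.61/10.26 = 4.11 V.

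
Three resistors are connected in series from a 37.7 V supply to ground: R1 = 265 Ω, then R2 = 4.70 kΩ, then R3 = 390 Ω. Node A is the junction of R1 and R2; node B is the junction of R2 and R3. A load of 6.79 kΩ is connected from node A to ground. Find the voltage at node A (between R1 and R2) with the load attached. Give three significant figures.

V ≈ 34.6 V

Below node A the series string R2+R3 = 5090 Ω sits in parallel with the 6790 Ω load: 2909 Ω.
V_A = 37.7 × 2909/(265 + 2909) = 34.6 V.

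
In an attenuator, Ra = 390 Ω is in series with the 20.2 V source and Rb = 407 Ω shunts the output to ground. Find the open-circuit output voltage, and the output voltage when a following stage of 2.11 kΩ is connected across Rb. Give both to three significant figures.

Open-circuit: V = 20.2 × 407/(390 + 407) = 10.3 V.
With the load, Rb becomes Rb‖R_L = 341.2 Ω, so V = 20.2 × 341.2/731.2 = 9.43 V.

Unloaded: 10.3 V; loaded: 9.43 V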